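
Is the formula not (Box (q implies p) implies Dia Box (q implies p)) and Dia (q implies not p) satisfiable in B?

Unsatisfiable

1. not (Box (q implies p) implies Dia Box (q implies p)) and Dia (q implies not p), 0
2. not (Box (q implies p) implies Dia Box (q implies p)), 0
3. Dia (q implies not p), 0
4. Box (q implies p), 0
5. not Dia Box (q implies p), 0
6. q implies p, 0
7. not Box (q implies p), 0
8. p, 0
9. q implies not p, 1
10. q implies p, 1
11. not Box (q implies p), 1
12. not p, 1
13. not q, 1
14. not (q implies p), 2
15. q, 2
16. not p, 2
17. q implies p, 2
18. not Box (q implies p), 2
19. p, 2
Accessibility: 0R0, 0R1, 0R2, 1R0, 1R1, 2R0, 2R2
Branch closes: p and not p both at 2.
(One branch shown.) All branches close.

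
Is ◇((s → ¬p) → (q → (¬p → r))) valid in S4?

Tableau for the negation ¬◇((s → ¬p) → (q → (¬p → r))):
1. ¬◇((s → ¬p) → (q → (¬p → r))), w0
2. ¬((s → ¬p) → (q → (¬p → r))), w0
3. s → ¬p, w0
4. ¬(q → (¬p → r)), w0
5. q, w0
6. ¬(¬p → r), w0
7. ¬p, w0
8. ¬r, w0
Accessibility: w0Rw0
The negation has an open branch (countermodel exists).

No, not valid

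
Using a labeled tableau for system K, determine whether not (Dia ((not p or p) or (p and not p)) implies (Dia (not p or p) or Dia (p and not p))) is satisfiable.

Unsatisfiable

1. not (Dia ((not p or p) or (p and not p)) implies (Dia (not p or p) or Dia (p and not p))), u
2. Dia ((not p or p) or (p and not p)), u   [neg-implies-rule on 1]
3. not (Dia (not p or p) or Dia (p and not p)), u   [neg-implies-rule on 1]
4. not Dia (not p or p), u   [neg-or-rule on 3]
5. not Dia (p and not p), u   [neg-or-rule on 3]
6. (not p or p) or (p and not p), v   [Dia-rule on 2: fresh world v, uRv]
7. not (not p or p), v   [neg-Dia-rule on 4 via uRv]
8. p, v   [neg-or-rule on 7]
9. not p, v   [neg-or-rule on 7]
Accessibility: uRv
Branch closes: p and not p both at v.
Every branch closes; the branch above is one of them.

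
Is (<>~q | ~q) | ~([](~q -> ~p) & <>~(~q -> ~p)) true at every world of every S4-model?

Yes, valid

Tableau for the negation ~((<>~q | ~q) | ~([](~q -> ~p) & <>~(~q -> ~p))):
1. ~((<>~q | ~q) | ~([](~q -> ~p) & <>~(~q -> ~p))), w0
2. ~(<>~q | ~q), w0
3. [](~q -> ~p) & <>~(~q -> ~p), w0
4. ~<>~q, w0
5. q, w0
6. [](~q -> ~p), w0
7. <>~(~q -> ~p), w0
8. ~q -> ~p, w0
9. ~p, w0
10. ~(~q -> ~p), w1
11. ~q, w1
12. p, w1
13. q, w1
Accessibility: w0Rw0, w0Rw1, w1Rw1
Branch closes: q and ~q both at w1.
Every branch of the negation's tableau closes; the branch above is one of them.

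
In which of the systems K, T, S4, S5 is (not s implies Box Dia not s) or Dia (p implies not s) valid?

T-tableau for the negation not ((not s implies Box Dia not s) or Dia (p implies not s)):
1. not ((not s implies Box Dia not s) or Dia (p implies not s)), u
2. not (not s implies Box Dia not s), u
3. not Dia (p implies not s), u
4. not s, u
5. not Box Dia not s, u
6. not (p implies not s), u
7. p, u
8. s, u
Accessibility: uRu
Branch closes: s and not s both at u.
Every branch closes (one shown): valid in T, hence also in S4, S5 (every theorem of T is a theorem of S4 and S5).
K-tableau for the negation not ((not s implies Box Dia not s) or Dia (p implies not s)):
1. not ((not s implies Box Dia not s) or Dia (p implies not s)), u
2. not (not s implies Box Dia not s), u
3. not Dia (p implies not s), u
4. not s, u
5. not Box Dia not s, u
6. not Dia not s, v
7. not (p implies not s), v
8. p, v
9. s, v
Accessibility: uRv
Complete open branch: countermodel on a K-frame, so not valid in K.

T, S4, S5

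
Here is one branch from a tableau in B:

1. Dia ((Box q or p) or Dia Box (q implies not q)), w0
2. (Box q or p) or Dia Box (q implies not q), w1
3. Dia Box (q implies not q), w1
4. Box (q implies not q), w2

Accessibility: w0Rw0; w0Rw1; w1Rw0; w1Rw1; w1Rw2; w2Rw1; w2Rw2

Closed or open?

No world carries both an atom and its negation.

No, open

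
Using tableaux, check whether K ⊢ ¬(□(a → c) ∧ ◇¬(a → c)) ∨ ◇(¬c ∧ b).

Tableau for the negation ¬(¬(□(a → c) ∧ ◇¬(a → c)) ∨ ◇(¬c ∧ b)):
1. ¬(¬(□(a → c) ∧ ◇¬(a → c)) ∨ ◇(¬c ∧ b)), w0
2. □(a → c) ∧ ◇¬(a → c), w0   [¬∨-rule on 1]
3. ¬◇(¬c ∧ b), w0   [¬∨-rule on 1]
4. □(a → c), w0   [∧-rule on 2]
5. ◇¬(a → c), w0   [∧-rule on 2]
6. ¬(a → c), w1   [◇-rule on 5: fresh world w1, w0Rw1]
7. a, w1   [¬→-rule on 6]
8. ¬c, w1   [¬→-rule on 6]
9. ¬(¬c ∧ b), w1   [¬◇-rule on 3 via w0Rw1]
10. a → c, w1   [□-rule on 4 via w0Rw1]
11. ¬b, w1   [¬∧-rule on 9 (branches; this branch)]
12. c, w1   [→-rule on 10 (branches; this branch)]
Accessibility: w0Rw1
Branch closes: c and ¬c both at w1.
All branches of the negation close; one closing branch shown above.

Yes, valid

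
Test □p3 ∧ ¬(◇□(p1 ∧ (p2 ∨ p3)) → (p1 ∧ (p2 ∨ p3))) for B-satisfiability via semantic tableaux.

Unsatisfiable

1. □p3 ∧ ¬(◇□(p1 ∧ (p2 ∨ p3)) → (p1 ∧ (p2 ∨ p3))), w0
2. □p3, w0
3. ¬(◇□(p1 ∧ (p2 ∨ p3)) → (p1 ∧ (p2 ∨ p3))), w0
4. ◇□(p1 ∧ (p2 ∨ p3)), w0
5. ¬(p1 ∧ (p2 ∨ p3)), w0
6. p3, w0
7. ¬p1, w0
8. □(p1 ∧ (p2 ∨ p3)), w1
9. p3, w1
10. p1 ∧ (p2 ∨ p3), w0
11. p1, w0
12. p2 ∨ p3, w0
Accessibility: w0Rw0, w0Rw1, w1Rw0, w1Rw1
Branch closes: p1 and ¬p1 both at w0.
All branches of the tableau close; one closing branch shown above.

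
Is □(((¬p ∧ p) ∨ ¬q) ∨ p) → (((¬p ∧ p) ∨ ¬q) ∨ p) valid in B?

Yes, valid

Tableau for the negation ¬(□(((¬p ∧ p) ∨ ¬q) ∨ p) → (((¬p ∧ p) ∨ ¬q) ∨ p)):
1. ¬(□(((¬p ∧ p) ∨ ¬q) ∨ p) → (((¬p ∧ p) ∨ ¬q) ∨ p)), u
2. □(((¬p ∧ p) ∨ ¬q) ∨ p), u   [¬→-rule on 1]
3. ¬(((¬p ∧ p) ∨ ¬q) ∨ p), u   [¬→-rule on 1]
4. ¬((¬p ∧ p) ∨ ¬q), u   [¬∨-rule on 3]
5. ¬p, u   [¬∨-rule on 3]
6. ¬(¬p ∧ p), u   [¬∨-rule on 4]
7. q, u   [¬∨-rule on 4]
8. ((¬p ∧ p) ∨ ¬q) ∨ p, u   [□-rule on 2 via uRu]
9. (¬p ∧ p) ∨ ¬q, u   [∨-rule on 8 (branches; this branch)]
10. ¬p ∧ p, u   [∨-rule on 9 (branches; this branch)]
11. p, u   [∧-rule on 10]
Accessibility: uRu
Branch closes: p and ¬p both at u.
Every branch of the negation's tableau closes; the branch above is one of them.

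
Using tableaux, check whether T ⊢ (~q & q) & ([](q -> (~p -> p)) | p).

Tableau for the negation ~((~q & q) & ([](q -> (~p -> p)) | p)):
1. ~((~q & q) & ([](q -> (~p -> p)) | p)), u
2. ~([](q -> (~p -> p)) | p), u   [~&-rule on 1 (branches; this branch)]
3. ~[](q -> (~p -> p)), u   [~|-rule on 2]
4. ~p, u   [~|-rule on 2]
5. ~(q -> (~p -> p)), v   [~[]-rule on 3: fresh world v, uRv]
6. q, v   [~->-rule on 5]
7. ~(~p -> p), v   [~->-rule on 5]
8. ~p, v   [~->-rule on 7]
Accessibility: uRu, uRv, vRv
The negation has an open branch (countermodel exists).

Not valid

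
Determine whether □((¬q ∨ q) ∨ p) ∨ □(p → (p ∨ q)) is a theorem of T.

Valid

Tableau for the negation ¬(□((¬q ∨ q) ∨ p) ∨ □(p → (p ∨ q))):
1. ¬(□((¬q ∨ q) ∨ p) ∨ □(p → (p ∨ q))), 0
2. ¬□((¬q ∨ q) ∨ p), 0   [¬∨-rule on 1]
3. ¬□(p → (p ∨ q)), 0   [¬∨-rule on 1]
4. ¬((¬q ∨ q) ∨ p), 1   [¬□-rule on 2: fresh world 1, 0R1]
5. ¬(¬q ∨ q), 1   [¬∨-rule on 4]
6. ¬p, 1   [¬∨-rule on 4]
7. q, 1   [¬∨-rule on 5]
8. ¬q, 1   [¬∨-rule on 5]
Accessibility: 0R0, 0R1, 1R1
Branch closes: q and ¬q both at 1.
All branches of the negation close; one closing branch shown above.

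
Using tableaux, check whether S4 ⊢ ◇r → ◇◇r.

Tableau for the negation ¬(◇r → ◇◇r):
1. ¬(◇r → ◇◇r), w0
2. ◇r, w0
3. ¬◇◇r, w0
4. ¬◇r, w0
5. ¬r, w0
6. r, w1
7. ¬◇r, w1
8. ¬r, w1
Accessibility: w0Rw0, w0Rw1, w1Rw1
Branch closes: r and ¬r both at w1.
Every branch of the negation's tableau closes; the branch above is one of them.

Yes, valid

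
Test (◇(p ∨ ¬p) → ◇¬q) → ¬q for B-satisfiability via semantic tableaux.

1. (◇(p ∨ ¬p) → ◇¬q) → ¬q, w0
2. ¬q, w0
Accessibility: w0Rw0

Yes, satisfiable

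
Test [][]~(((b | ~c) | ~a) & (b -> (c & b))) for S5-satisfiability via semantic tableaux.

1. [][]~(((b | ~c) | ~a) & (b -> (c & b))), 0
2. []~(((b | ~c) | ~a) & (b -> (c & b))), 0
3. ~(((b | ~c) | ~a) & (b -> (c & b))), 0
4. ~(b -> (c & b)), 0
5. b, 0
6. ~(c & b), 0
7. ~c, 0
Accessibility: 0R0

Satisfiable (open branch found)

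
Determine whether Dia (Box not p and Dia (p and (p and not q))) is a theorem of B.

Tableau for the negation not Dia (Box not p and Dia (p and (p and not q))):
1. not Dia (Box not p and Dia (p and (p and not q))), w0
2. not (Box not p and Dia (p and (p and not q))), w0   [neg-Dia-rule on 1 via w0Rw0]
3. not Dia (p and (p and not q)), w0   [neg-and-rule on 2 (branches; this branch)]
4. not (p and (p and not q)), w0   [neg-Dia-rule on 3 via w0Rw0]
5. not (p and not q), w0   [neg-and-rule on 4 (branches; this branch)]
6. q, w0   [neg-and-rule on 5 (branches; this branch)]
Accessibility: w0Rw0
The negation has an open branch (countermodel exists).

Not valid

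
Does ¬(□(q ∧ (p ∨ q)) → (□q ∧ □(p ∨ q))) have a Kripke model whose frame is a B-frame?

1. ¬(□(q ∧ (p ∨ q)) → (□q ∧ □(p ∨ q))), 0
2. □(q ∧ (p ∨ q)), 0
3. ¬(□q ∧ □(p ∨ q)), 0
4. q ∧ (p ∨ q), 0
5. q, 0
6. p ∨ q, 0
7. ¬□(p ∨ q), 0
8. ¬(p ∨ q), 1
9. ¬p, 1
10. ¬q, 1
11. q ∧ (p ∨ q), 1
12. q, 1
13. p ∨ q, 1
Accessibility: 0R0, 0R1, 1R0, 1R1
Branch closes: q and ¬q both at 1.
Every branch closes; the branch above is one of them.

No, unsatisfiable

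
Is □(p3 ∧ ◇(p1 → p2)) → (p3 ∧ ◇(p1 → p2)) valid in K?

Tableau for the negation ¬(□(p3 ∧ ◇(p1 → p2)) → (p3 ∧ ◇(p1 → p2))):
1. ¬(□(p3 ∧ ◇(p1 → p2)) → (p3 ∧ ◇(p1 → p2))), u
2. □(p3 ∧ ◇(p1 → p2)), u   [¬→-rule on 1]
3. ¬(p3 ∧ ◇(p1 → p2)), u   [¬→-rule on 1]
4. ¬◇(p1 → p2), u   [¬∧-rule on 3 (branches; this branch)]
The negation has an open branch (countermodel exists).

No, not valid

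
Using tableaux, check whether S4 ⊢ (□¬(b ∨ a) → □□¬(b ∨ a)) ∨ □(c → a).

Valid in S4

Tableau for the negation ¬((□¬(b ∨ a) → □□¬(b ∨ a)) ∨ □(c → a)):
1. ¬((□¬(b ∨ a) → □□¬(b ∨ a)) ∨ □(c → a)), u
2. ¬(□¬(b ∨ a) → □□¬(b ∨ a)), u
3. ¬□(c → a), u
4. □¬(b ∨ a), u
5. ¬□□¬(b ∨ a), u
6. ¬(b ∨ a), u
7. ¬b, u
8. ¬a, u
9. ¬(c → a), v
10. c, v
11. ¬a, v
12. ¬(b ∨ a), v
13. ¬b, v
14. ¬□¬(b ∨ a), w
15. ¬(b ∨ a), w
16. ¬b, w
17. ¬a, w
18. b ∨ a, x
19. ¬(b ∨ a), x
20. ¬b, x
21. ¬a, x
22. a, x
Accessibility: uRu, uRv, uRw, uRx, vRv, wRw, wRx, xRx
Branch closes: a and ¬a both at x.
All branches of the negation close; one closing branch shown above.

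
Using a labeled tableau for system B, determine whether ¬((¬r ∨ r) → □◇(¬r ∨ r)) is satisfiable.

1. ¬((¬r ∨ r) → □◇(¬r ∨ r)), u
2. ¬r ∨ r, u
3. ¬□◇(¬r ∨ r), u
4. r, u
5. ¬◇(¬r ∨ r), v
6. ¬(¬r ∨ r), u
7. ¬r, u
Accessibility: uRu, uRv, vRu, vRv
Branch closes: r and ¬r both at u.
All branches of the tableau close; one closing branch shown above.

Unsatisfiable (every branch closes)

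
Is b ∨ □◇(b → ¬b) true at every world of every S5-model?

Tableau for the negation ¬(b ∨ □◇(b → ¬b)):
1. ¬(b ∨ □◇(b → ¬b)), w0
2. ¬b, w0   [¬∨-rule on 1]
3. ¬□◇(b → ¬b), w0   [¬∨-rule on 1]
4. ¬◇(b → ¬b), w1   [¬□-rule on 3: fresh world w1, w0Rw1]
5. ¬(b → ¬b), w0   [¬◇-rule on 4 via w1Rw0]
6. b, w0   [¬→-rule on 5]
Accessibility: w0Rw0, w0Rw1, w1Rw0, w1Rw1
Branch closes: b and ¬b both at w0.
All branches of the negation close; one closing branch shown above.

Valid in S5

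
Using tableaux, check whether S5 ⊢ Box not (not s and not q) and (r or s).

Tableau for the negation not (Box not (not s and not q) and (r or s)):
1. not (Box not (not s and not q) and (r or s)), u
2. not (r or s), u   [neg-and-rule on 1 (branches; this branch)]
3. not r, u   [neg-or-rule on 2]
4. not s, u   [neg-or-rule on 2]
Accessibility: uRu
The negation has an open branch (countermodel exists).

No, not valid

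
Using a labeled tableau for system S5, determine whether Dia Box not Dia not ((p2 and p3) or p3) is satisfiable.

1. Dia Box not Dia not ((p2 and p3) or p3), 0
2. Box not Dia not ((p2 and p3) or p3), 1   [Dia-rule on 1: fresh world 1, 0R1]
3. not Dia not ((p2 and p3) or p3), 0   [Box-rule on 2 via 1R0]
4. not Dia not ((p2 and p3) or p3), 1   [Box-rule on 2 via 1R1]
5. (p2 and p3) or p3, 0   [neg-Dia-rule on 3 via 0R0]
6. (p2 and p3) or p3, 1   [neg-Dia-rule on 3 via 0R1]
7. p3, 0   [or-rule on 5 (branches; this branch)]
8. p3, 1   [or-rule on 6 (branches; this branch)]
Accessibility: 0R0, 0R1, 1R0, 1R1

Satisfiable (open branch found)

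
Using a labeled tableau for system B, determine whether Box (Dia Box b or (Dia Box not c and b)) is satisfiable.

Satisfiable (open branch found)

1. Box (Dia Box b or (Dia Box not c and b)), w0
2. Dia Box b or (Dia Box not c and b), w0
3. Dia Box not c and b, w0
4. Dia Box not c, w0
5. b, w0
6. Box not c, w1
7. Dia Box b or (Dia Box not c and b), w1
8. not c, w0
9. not c, w1
10. Dia Box not c and b, w1
11. Dia Box not c, w1
12. b, w1
13. Box not c, w2
14. not c, w2
Accessibility: w0Rw0, w0Rw1, w1Rw0, w1Rw1, w1Rw2, w2Rw1, w2Rw2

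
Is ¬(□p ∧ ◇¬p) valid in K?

Valid

Tableau for the negation □p ∧ ◇¬p:
1. □p ∧ ◇¬p, 0
2. □p, 0   [∧-rule on 1]
3. ◇¬p, 0   [∧-rule on 1]
4. ¬p, 1   [◇-rule on 3: fresh world 1, 0R1]
5. p, 1   [□-rule on 2 via 0R1]
Accessibility: 0R1
Branch closes: p and ¬p both at 1.
Every branch of the negation's tableau closes; the branch above is one of them.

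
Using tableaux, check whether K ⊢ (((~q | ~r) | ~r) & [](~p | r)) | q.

Tableau for the negation ~((((~q | ~r) | ~r) & [](~p | r)) | q):
1. ~((((~q | ~r) | ~r) & [](~p | r)) | q), u
2. ~(((~q | ~r) | ~r) & [](~p | r)), u
3. ~q, u
4. ~[](~p | r), u
5. ~(~p | r), v
6. p, v
7. ~r, v
Accessibility: uRv
The negation has an open branch (countermodel exists).

Not valid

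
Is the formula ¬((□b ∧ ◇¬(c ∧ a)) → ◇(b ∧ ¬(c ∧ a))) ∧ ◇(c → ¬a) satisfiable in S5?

No, unsatisfiable

1. ¬((□b ∧ ◇¬(c ∧ a)) → ◇(b ∧ ¬(c ∧ a))) ∧ ◇(c → ¬a), w0
2. ¬((□b ∧ ◇¬(c ∧ a)) → ◇(b ∧ ¬(c ∧ a))), w0
3. ◇(c → ¬a), w0
4. □b ∧ ◇¬(c ∧ a), w0
5. ¬◇(b ∧ ¬(c ∧ a)), w0
6. □b, w0
7. ◇¬(c ∧ a), w0
8. ¬(b ∧ ¬(c ∧ a)), w0
9. b, w0
10. c ∧ a, w0
11. c, w0
12. a, w0
13. c → ¬a, w1
14. ¬(b ∧ ¬(c ∧ a)), w1
15. b, w1
16. ¬a, w1
17. c ∧ a, w1
18. c, w1
19. a, w1
Accessibility: w0Rw0, w0Rw1, w1Rw0, w1Rw1
Branch closes: a and ¬a both at w1.
Every branch closes; the branch above is one of them.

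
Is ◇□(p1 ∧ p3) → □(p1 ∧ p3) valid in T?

Invalid (countermodel exists)

Tableau for the negation ¬(◇□(p1 ∧ p3) → □(p1 ∧ p3)):
1. ¬(◇□(p1 ∧ p3) → □(p1 ∧ p3)), w0
2. ◇□(p1 ∧ p3), w0   [¬→-rule on 1]
3. ¬□(p1 ∧ p3), w0   [¬→-rule on 1]
4. □(p1 ∧ p3), w1   [◇-rule on 2: fresh world w1, w0Rw1]
5. p1 ∧ p3, w1   [□-rule on 4 via w1Rw1]
6. p1, w1   [∧-rule on 5]
7. p3, w1   [∧-rule on 5]
8. ¬(p1 ∧ p3), w2   [¬□-rule on 3: fresh world w2, w0Rw2]
9. ¬p3, w2   [¬∧-rule on 8 (branches; this branch)]
Accessibility: w0Rw0, w0Rw1, w0Rw2, w1Rw1, w2Rw2
The negation has an open branch (countermodel exists).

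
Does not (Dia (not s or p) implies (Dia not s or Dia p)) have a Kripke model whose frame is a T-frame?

1. not (Dia (not s or p) implies (Dia not s or Dia p)), w0
2. Dia (not s or p), w0   [neg-implies-rule on 1]
3. not (Dia not s or Dia p), w0   [neg-implies-rule on 1]
4. not Dia not s, w0   [neg-or-rule on 3]
5. not Dia p, w0   [neg-or-rule on 3]
6. s, w0   [neg-Dia-rule on 4 via w0Rw0]
7. not p, w0   [neg-Dia-rule on 5 via w0Rw0]
8. not s or p, w1   [Dia-rule on 2: fresh world w1, w0Rw1]
9. s, w1   [neg-Dia-rule on 4 via w0Rw1]
10. not p, w1   [neg-Dia-rule on 5 via w0Rw1]
11. p, w1   [or-rule on 8 (branches; this branch)]
Accessibility: w0Rw0, w0Rw1, w1Rw1
Branch closes: p and not p both at w1.
(One branch shown.) All branches close.

Unsatisfiable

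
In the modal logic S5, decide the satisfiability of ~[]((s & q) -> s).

1. ~[]((s & q) -> s), w0
2. ~((s & q) -> s), w1
3. s & q, w1
4. ~s, w1
5. s, w1
6. q, w1
Accessibility: w0Rw0, w0Rw1, w1Rw0, w1Rw1
Branch closes: s and ~s both at w1.
All branches of the tableau close; one closing branch shown above.

Unsatisfiable (every branch closes)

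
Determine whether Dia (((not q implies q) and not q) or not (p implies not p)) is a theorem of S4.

Tableau for the negation not Dia (((not q implies q) and not q) or not (p implies not p)):
1. not Dia (((not q implies q) and not q) or not (p implies not p)), u
2. not (((not q implies q) and not q) or not (p implies not p)), u
3. not ((not q implies q) and not q), u
4. p implies not p, u
5. q, u
6. not p, u
Accessibility: uRu
The negation has an open branch (countermodel exists).

Not valid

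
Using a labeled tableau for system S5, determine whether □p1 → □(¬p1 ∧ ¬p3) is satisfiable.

1. □p1 → □(¬p1 ∧ ¬p3), u
2. □(¬p1 ∧ ¬p3), u
3. ¬p1 ∧ ¬p3, u
4. ¬p1, u
5. ¬p3, u
Accessibility: uRu

Satisfiable (open branch found)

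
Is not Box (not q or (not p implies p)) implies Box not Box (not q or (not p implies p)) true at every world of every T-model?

Tableau for the negation not (not Box (not q or (not p implies p)) implies Box not Box (not q or (not p implies p))):
1. not (not Box (not q or (not p implies p)) implies Box not Box (not q or (not p implies p))), 0
2. not Box (not q or (not p implies p)), 0   [neg-implies-rule on 1]
3. not Box not Box (not q or (not p implies p)), 0   [neg-implies-rule on 1]
4. not (not q or (not p implies p)), 1   [neg-Box-rule on 2: fresh world 1, 0R1]
5. q, 1   [neg-or-rule on 4]
6. not (not p implies p), 1   [neg-or-rule on 4]
7. not p, 1   [neg-implies-rule on 6]
8. Box (not q or (not p implies p)), 2   [neg-Box-rule on 3: fresh world 2, 0R2]
9. not q or (not p implies p), 2   [Box-rule on 8 via 2R2]
10. not p implies p, 2   [or-rule on 9 (branches; this branch)]
11. p, 2   [implies-rule on 10 (branches; this branch)]
Accessibility: 0R0, 0R1, 0R2, 1R1, 2R2
The negation has an open branch (countermodel exists).

Not valid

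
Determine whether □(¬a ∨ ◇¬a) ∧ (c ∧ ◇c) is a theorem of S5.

Tableau for the negation ¬(□(¬a ∨ ◇¬a) ∧ (c ∧ ◇c)):
1. ¬(□(¬a ∨ ◇¬a) ∧ (c ∧ ◇c)), w0
2. ¬(c ∧ ◇c), w0
3. ¬◇c, w0
4. ¬c, w0
Accessibility: w0Rw0
The negation has an open branch (countermodel exists).

Invalid (countermodel exists)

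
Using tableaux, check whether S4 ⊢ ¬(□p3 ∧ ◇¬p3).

Valid in S4

Tableau for the negation □p3 ∧ ◇¬p3:
1. □p3 ∧ ◇¬p3, u
2. □p3, u
3. ◇¬p3, u
4. p3, u
5. ¬p3, v
6. p3, v
Accessibility: uRu, uRv, vRv
Branch closes: p3 and ¬p3 both at v.
All branches of the negation close; one closing branch shown above.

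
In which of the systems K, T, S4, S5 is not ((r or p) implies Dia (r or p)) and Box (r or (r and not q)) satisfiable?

K

T-tableau for the formula:
1. not ((r or p) implies Dia (r or p)) and Box (r or (r and not q)), 0
2. not ((r or p) implies Dia (r or p)), 0   [and-rule on 1]
3. Box (r or (r and not q)), 0   [and-rule on 1]
4. r or p, 0   [neg-implies-rule on 2]
5. not Dia (r or p), 0   [neg-implies-rule on 2]
6. r or (r and not q), 0   [Box-rule on 3 via 0R0]
7. not (r or p), 0   [neg-Dia-rule on 5 via 0R0]
8. not r, 0   [neg-or-rule on 7]
9. not p, 0   [neg-or-rule on 7]
10. p, 0   [or-rule on 4 (branches; this branch)]
Accessibility: 0R0
Branch closes: p and not p both at 0.
Every branch closes (one shown): unsatisfiable in T, hence also in S4, S5 (every S4/S5-frame is a T-frame).
K-tableau for the formula:
1. not ((r or p) implies Dia (r or p)) and Box (r or (r and not q)), 0
2. not ((r or p) implies Dia (r or p)), 0   [and-rule on 1]
3. Box (r or (r and not q)), 0   [and-rule on 1]
4. r or p, 0   [neg-implies-rule on 2]
5. not Dia (r or p), 0   [neg-implies-rule on 2]
6. p, 0   [or-rule on 4 (branches; this branch)]
Complete open branch: satisfiable in K.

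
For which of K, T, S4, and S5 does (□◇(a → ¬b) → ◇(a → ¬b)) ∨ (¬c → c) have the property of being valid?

T-tableau for the negation ¬((□◇(a → ¬b) → ◇(a → ¬b)) ∨ (¬c → c)):
1. ¬((□◇(a → ¬b) → ◇(a → ¬b)) ∨ (¬c → c)), u
2. ¬(□◇(a → ¬b) → ◇(a → ¬b)), u   [¬∨-rule on 1]
3. ¬(¬c → c), u   [¬∨-rule on 1]
4. □◇(a → ¬b), u   [¬→-rule on 2]
5. ¬◇(a → ¬b), u   [¬→-rule on 2]
6. ¬c, u   [¬→-rule on 3]
7. ◇(a → ¬b), u   [□-rule on 4 via uRu]
8. ¬(a → ¬b), u   [¬◇-rule on 5 via uRu]
9. a, u   [¬→-rule on 8]
10. b, u   [¬→-rule on 8]
11. a → ¬b, v   [◇-rule on 7: fresh world v, uRv]
12. ◇(a → ¬b), v   [□-rule on 4 via uRv]
13. ¬(a → ¬b), v   [¬◇-rule on 5 via uRv]
14. a, v   [¬→-rule on 13]
15. b, v   [¬→-rule on 13]
16. ¬b, v   [→-rule on 11 (branches; this branch)]
Accessibility: uRu, uRv, vRv
Branch closes: b and ¬b both at v.
Every branch closes (one shown): valid in T, hence also in S4, S5 (every theorem of T is a theorem of S4 and S5).
K-tableau for the negation ¬((□◇(a → ¬b) → ◇(a → ¬b)) ∨ (¬c → c)):
1. ¬((□◇(a → ¬b) → ◇(a → ¬b)) ∨ (¬c → c)), u
2. ¬(□◇(a → ¬b) → ◇(a → ¬b)), u   [¬∨-rule on 1]
3. ¬(¬c → c), u   [¬∨-rule on 1]
4. □◇(a → ¬b), u   [¬→-rule on 2]
5. ¬◇(a → ¬b), u   [¬→-rule on 2]
6. ¬c, u   [¬→-rule on 3]
Complete open branch: countermodel on a K-frame, so not valid in K.

T, S4, S5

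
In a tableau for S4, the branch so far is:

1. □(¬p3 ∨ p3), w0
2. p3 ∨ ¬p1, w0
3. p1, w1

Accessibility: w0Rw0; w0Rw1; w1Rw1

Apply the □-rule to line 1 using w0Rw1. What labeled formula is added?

¬p3 ∨ p3, w1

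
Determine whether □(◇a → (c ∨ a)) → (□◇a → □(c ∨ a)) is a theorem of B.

Tableau for the negation ¬(□(◇a → (c ∨ a)) → (□◇a → □(c ∨ a))):
1. ¬(□(◇a → (c ∨ a)) → (□◇a → □(c ∨ a))), w0
2. □(◇a → (c ∨ a)), w0   [¬→-rule on 1]
3. ¬(□◇a → □(c ∨ a)), w0   [¬→-rule on 1]
4. □◇a, w0   [¬→-rule on 3]
5. ¬□(c ∨ a), w0   [¬→-rule on 3]
6. ◇a → (c ∨ a), w0   [□-rule on 2 via w0Rw0]
7. ◇a, w0   [□-rule on 4 via w0Rw0]
8. c ∨ a, w0   [→-rule on 6 (branches; this branch)]
9. c, w0   [∨-rule on 8 (branches; this branch)]
10. ¬(c ∨ a), w1   [¬□-rule on 5: fresh world w1, w0Rw1]
11. ¬c, w1   [¬∨-rule on 10]
12. ¬a, w1   [¬∨-rule on 10]
13. ◇a → (c ∨ a), w1   [□-rule on 2 via w0Rw1]
14. ◇a, w1   [□-rule on 4 via w0Rw1]
15. ¬◇a, w1   [→-rule on 13 (branches; this branch)]
16. ¬a, w0   [¬◇-rule on 15 via w1Rw0]
17. a, w2   [◇-rule on 7: fresh world w2, w0Rw2]
18. ◇a → (c ∨ a), w2   [□-rule on 2 via w0Rw2]
19. ◇a, w2   [□-rule on 4 via w0Rw2]
20. c ∨ a, w2   [→-rule on 18 (branches; this branch)]
21. a, w3   [◇-rule on 14: fresh world w3, w1Rw3]
22. ¬a, w3   [¬◇-rule on 15 via w1Rw3]
Accessibility: w0Rw0, w0Rw1, w0Rw2, w1Rw0, w1Rw1, w1Rw3, w2Rw0, w2Rw2, w3Rw1, w3Rw3
Branch closes: a and ¬a both at w3.
Every branch of the negation's tableau closes; the branch above is one of them.

Valid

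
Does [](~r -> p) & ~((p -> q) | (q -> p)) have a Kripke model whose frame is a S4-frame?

1. [](~r -> p) & ~((p -> q) | (q -> p)), w0
2. [](~r -> p), w0   [&-rule on 1]
3. ~((p -> q) | (q -> p)), w0   [&-rule on 1]
4. ~(p -> q), w0   [~|-rule on 3]
5. ~(q -> p), w0   [~|-rule on 3]
6. p, w0   [~->-rule on 4]
7. ~q, w0   [~->-rule on 4]
8. q, w0   [~->-rule on 5]
9. ~p, w0   [~->-rule on 5]
Accessibility: w0Rw0
Branch closes: q and ~q both at w0.
(One branch shown.) All branches close.

Unsatisfiable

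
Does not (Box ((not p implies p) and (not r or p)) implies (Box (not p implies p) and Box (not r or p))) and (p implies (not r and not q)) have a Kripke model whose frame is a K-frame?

1. not (Box ((not p implies p) and (not r or p)) implies (Box (not p implies p) and Box (not r or p))) and (p implies (not r and not q)), 0
2. not (Box ((not p implies p) and (not r or p)) implies (Box (not p implies p) and Box (not r or p))), 0
3. p implies (not r and not q), 0
4. Box ((not p implies p) and (not r or p)), 0
5. not (Box (not p implies p) and Box (not r or p)), 0
6. not r and not q, 0
7. not r, 0
8. not q, 0
9. not Box (not r or p), 0
10. not (not r or p), 1
11. r, 1
12. not p, 1
13. (not p implies p) and (not r or p), 1
14. not p implies p, 1
15. not r or p, 1
16. p, 1
Accessibility: 0R1
Branch closes: p and not p both at 1.
(One branch shown.) All branches close.

Unsatisfiable (every branch closes)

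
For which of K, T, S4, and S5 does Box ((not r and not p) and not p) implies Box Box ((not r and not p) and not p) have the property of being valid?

S4, S5

T-tableau for the negation not (Box ((not r and not p) and not p) implies Box Box ((not r and not p) and not p)):
1. not (Box ((not r and not p) and not p) implies Box Box ((not r and not p) and not p)), w0
2. Box ((not r and not p) and not p), w0
3. not Box Box ((not r and not p) and not p), w0
4. (not r and not p) and not p, w0
5. not r and not p, w0
6. not p, w0
7. not r, w0
8. not Box ((not r and not p) and not p), w1
9. (not r and not p) and not p, w1
10. not r and not p, w1
11. not p, w1
12. not r, w1
13. not ((not r and not p) and not p), w2
14. p, w2
Accessibility: w0Rw0, w0Rw1, w1Rw1, w1Rw2, w2Rw2
Complete open branch: countermodel on a T-frame, so not valid in T, nor in K (the same frame is also a K-frame).
S4-tableau for the negation not (Box ((not r and not p) and not p) implies Box Box ((not r and not p) and not p)):
1. not (Box ((not r and not p) and not p) implies Box Box ((not r and not p) and not p)), w0
2. Box ((not r and not p) and not p), w0
3. not Box Box ((not r and not p) and not p), w0
4. (not r and not p) and not p, w0
5. not r and not p, w0
6. not p, w0
7. not r, w0
8. not Box ((not r and not p) and not p), w1
9. (not r and not p) and not p, w1
10. not r and not p, w1
11. not p, w1
12. not r, w1
13. not ((not r and not p) and not p), w2
14. (not r and not p) and not p, w2
15. not r and not p, w2
16. not p, w2
17. not r, w2
18. not (not r and not p), w2
19. p, w2
Accessibility: w0Rw0, w0Rw1, w0Rw2, w1Rw1, w1Rw2, w2Rw2
Branch closes: p and not p both at w2.
Every branch closes (one shown): valid in S4, hence also in S5 (every theorem of S4 is a theorem of S5).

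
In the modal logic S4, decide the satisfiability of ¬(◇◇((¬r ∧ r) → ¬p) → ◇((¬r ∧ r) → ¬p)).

1. ¬(◇◇((¬r ∧ r) → ¬p) → ◇((¬r ∧ r) → ¬p)), 0
2. ◇◇((¬r ∧ r) → ¬p), 0
3. ¬◇((¬r ∧ r) → ¬p), 0
4. ¬((¬r ∧ r) → ¬p), 0
5. ¬r ∧ r, 0
6. p, 0
7. ¬r, 0
8. r, 0
Accessibility: 0R0
Branch closes: r and ¬r both at 0.
Every branch closes; the branch above is one of them.

Unsatisfiable (every branch closes)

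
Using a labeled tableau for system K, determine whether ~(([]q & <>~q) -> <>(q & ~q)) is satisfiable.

1. ~(([]q & <>~q) -> <>(q & ~q)), w0
2. []q & <>~q, w0
3. ~<>(q & ~q), w0
4. []q, w0
5. <>~q, w0
6. ~q, w1
7. ~(q & ~q), w1
8. q, w1
Accessibility: w0Rw1
Branch closes: q and ~q both at w1.
All branches of the tableau close; one closing branch shown above.

Unsatisfiable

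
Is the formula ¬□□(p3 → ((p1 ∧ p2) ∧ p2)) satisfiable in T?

1. ¬□□(p3 → ((p1 ∧ p2) ∧ p2)), u
2. ¬□(p3 → ((p1 ∧ p2) ∧ p2)), v
3. ¬(p3 → ((p1 ∧ p2) ∧ p2)), w
4. p3, w
5. ¬((p1 ∧ p2) ∧ p2), w
6. ¬p2, w
Accessibility: uRu, uRv, vRv, vRw, wRw

Yes, satisfiable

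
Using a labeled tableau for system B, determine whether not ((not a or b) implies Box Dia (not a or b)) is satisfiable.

1. not ((not a or b) implies Box Dia (not a or b)), 0
2. not a or b, 0   [neg-implies-rule on 1]
3. not Box Dia (not a or b), 0   [neg-implies-rule on 1]
4. b, 0   [or-rule on 2 (branches; this branch)]
5. not Dia (not a or b), 1   [neg-Box-rule on 3: fresh world 1, 0R1]
6. not (not a or b), 0   [neg-Dia-rule on 5 via 1R0]
7. a, 0   [neg-or-rule on 6]
8. not b, 0   [neg-or-rule on 6]
Accessibility: 0R0, 0R1, 1R0, 1R1
Branch closes: b and not b both at 0.
All branches of the tableau close; one closing branch shown above.

Unsatisfiable (every branch closes)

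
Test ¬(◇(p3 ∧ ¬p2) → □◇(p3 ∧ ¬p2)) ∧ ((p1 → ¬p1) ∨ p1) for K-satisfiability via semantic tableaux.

Yes, satisfiable

1. ¬(◇(p3 ∧ ¬p2) → □◇(p3 ∧ ¬p2)) ∧ ((p1 → ¬p1) ∨ p1), u
2. ¬(◇(p3 ∧ ¬p2) → □◇(p3 ∧ ¬p2)), u
3. (p1 → ¬p1) ∨ p1, u
4. ◇(p3 ∧ ¬p2), u
5. ¬□◇(p3 ∧ ¬p2), u
6. p1, u
7. p3 ∧ ¬p2, v
8. p3, v
9. ¬p2, v
10. ¬◇(p3 ∧ ¬p2), w
Accessibility: uRv, uRw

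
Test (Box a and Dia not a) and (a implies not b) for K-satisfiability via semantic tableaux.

1. (Box a and Dia not a) and (a implies not b), 0
2. Box a and Dia not a, 0
3. a implies not b, 0
4. Box a, 0
5. Dia not a, 0
6. not b, 0
7. not a, 1
8. a, 1
Accessibility: 0R1
Branch closes: a and not a both at 1.
Every branch closes; the branch above is one of them.

Unsatisfiable (every branch closes)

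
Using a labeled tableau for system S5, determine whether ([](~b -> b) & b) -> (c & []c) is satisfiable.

1. ([](~b -> b) & b) -> (c & []c), u
2. c & []c, u   [->-rule on 1 (branches; this branch)]
3. c, u   [&-rule on 2]
4. []c, u   [&-rule on 2]
Accessibility: uRu

Yes, satisfiable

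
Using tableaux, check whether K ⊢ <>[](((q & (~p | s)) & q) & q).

Invalid (countermodel exists)

Tableau for the negation ~<>[](((q & (~p | s)) & q) & q):
1. ~<>[](((q & (~p | s)) & q) & q), w0
The negation has an open branch (countermodel exists).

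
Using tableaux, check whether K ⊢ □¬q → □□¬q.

Not valid

Tableau for the negation ¬(□¬q → □□¬q):
1. ¬(□¬q → □□¬q), 0
2. □¬q, 0
3. ¬□□¬q, 0
4. ¬□¬q, 1
5. ¬q, 1
6. q, 2
Accessibility: 0R1, 1R2
The negation has an open branch (countermodel exists).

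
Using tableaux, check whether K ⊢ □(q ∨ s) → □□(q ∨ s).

Tableau for the negation ¬(□(q ∨ s) → □□(q ∨ s)):
1. ¬(□(q ∨ s) → □□(q ∨ s)), u
2. □(q ∨ s), u
3. ¬□□(q ∨ s), u
4. ¬□(q ∨ s), v
5. q ∨ s, v
6. s, v
7. ¬(q ∨ s), w
8. ¬q, w
9. ¬s, w
Accessibility: uRv, vRw
The negation has an open branch (countermodel exists).

Invalid (countermodel exists)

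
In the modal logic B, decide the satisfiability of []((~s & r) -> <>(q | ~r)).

1. []((~s & r) -> <>(q | ~r)), w0
2. (~s & r) -> <>(q | ~r), w0
3. <>(q | ~r), w0
4. q | ~r, w1
5. (~s & r) -> <>(q | ~r), w1
6. ~r, w1
7. <>(q | ~r), w1
8. q | ~r, w2
9. ~r, w2
Accessibility: w0Rw0, w0Rw1, w1Rw0, w1Rw1, w1Rw2, w2Rw1, w2Rw2

Satisfiable (open branch found)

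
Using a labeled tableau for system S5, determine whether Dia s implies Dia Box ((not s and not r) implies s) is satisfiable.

Yes, satisfiable

1. Dia s implies Dia Box ((not s and not r) implies s), w0
2. Dia Box ((not s and not r) implies s), w0   [implies-rule on 1 (branches; this branch)]
3. Box ((not s and not r) implies s), w1   [Dia-rule on 2: fresh world w1, w0Rw1]
4. (not s and not r) implies s, w0   [Box-rule on 3 via w1Rw0]
5. (not s and not r) implies s, w1   [Box-rule on 3 via w1Rw1]
6. s, w0   [implies-rule on 4 (branches; this branch)]
7. s, w1   [implies-rule on 5 (branches; this branch)]
Accessibility: w0Rw0, w0Rw1, w1Rw0, w1Rw1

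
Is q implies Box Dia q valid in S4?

No, not valid

Tableau for the negation not (q implies Box Dia q):
1. not (q implies Box Dia q), w0
2. q, w0   [neg-implies-rule on 1]
3. not Box Dia q, w0   [neg-implies-rule on 1]
4. not Dia q, w1   [neg-Box-rule on 3: fresh world w1, w0Rw1]
5. not q, w1   [neg-Dia-rule on 4 via w1Rw1]
Accessibility: w0Rw0, w0Rw1, w1Rw1
The negation has an open branch (countermodel exists).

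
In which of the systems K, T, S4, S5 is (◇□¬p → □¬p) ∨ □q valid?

S4-tableau for the negation ¬((◇□¬p → □¬p) ∨ □q):
1. ¬((◇□¬p → □¬p) ∨ □q), w0
2. ¬(◇□¬p → □¬p), w0
3. ¬□q, w0
4. ◇□¬p, w0
5. ¬□¬p, w0
6. ¬q, w1
7. □¬p, w2
8. ¬p, w2
9. p, w3
Accessibility: w0Rw0, w0Rw1, w0Rw2, w0Rw3, w1Rw1, w2Rw2, w3Rw3
Complete open branch: countermodel on an S4-frame, so not valid in S4, nor in K, T (the same frame is also a K-frame and a T-frame).
S5-tableau for the negation ¬((◇□¬p → □¬p) ∨ □q):
1. ¬((◇□¬p → □¬p) ∨ □q), w0
2. ¬(◇□¬p → □¬p), w0
3. ¬□q, w0
4. ◇□¬p, w0
5. ¬□¬p, w0
6. ¬q, w1
7. □¬p, w2
8. ¬p, w0
9. ¬p, w1
10. ¬p, w2
11. p, w3
12. ¬p, w3
Accessibility: w0Rw0, w0Rw1, w0Rw2, w0Rw3, w1Rw0, w1Rw1, w1Rw2, w1Rw3, w2Rw0, w2Rw1, w2Rw2, w2Rw3, w3Rw0, w3Rw1, w3Rw2, w3Rw3
Branch closes: p and ¬p both at w3.
Every branch closes (one shown): valid in S5.

S5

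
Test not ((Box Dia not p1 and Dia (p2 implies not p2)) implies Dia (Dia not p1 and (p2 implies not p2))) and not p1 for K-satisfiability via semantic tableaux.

1. not ((Box Dia not p1 and Dia (p2 implies not p2)) implies Dia (Dia not p1 and (p2 implies not p2))) and not p1, u
2. not ((Box Dia not p1 and Dia (p2 implies not p2)) implies Dia (Dia not p1 and (p2 implies not p2))), u   [and-rule on 1]
3. not p1, u   [and-rule on 1]
4. Box Dia not p1 and Dia (p2 implies not p2), u   [neg-implies-rule on 2]
5. not Dia (Dia not p1 and (p2 implies not p2)), u   [neg-implies-rule on 2]
6. Box Dia not p1, u   [and-rule on 4]
7. Dia (p2 implies not p2), u   [and-rule on 4]
8. p2 implies not p2, v   [Dia-rule on 7: fresh world v, uRv]
9. not (Dia not p1 and (p2 implies not p2)), v   [neg-Dia-rule on 5 via uRv]
10. Dia not p1, v   [Box-rule on 6 via uRv]
11. not p2, v   [implies-rule on 8 (branches; this branch)]
12. not Dia not p1, v   [neg-and-rule on 9 (branches; this branch)]
13. not p1, w   [Dia-rule on 10: fresh world w, vRw]
14. p1, w   [neg-Dia-rule on 12 via vRw]
Accessibility: uRv, vRw
Branch closes: p1 and not p1 both at w.
All branches of the tableau close; one closing branch shown above.

Unsatisfiable (every branch closes)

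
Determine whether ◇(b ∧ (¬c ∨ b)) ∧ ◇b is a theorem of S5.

Tableau for the negation ¬(◇(b ∧ (¬c ∨ b)) ∧ ◇b):
1. ¬(◇(b ∧ (¬c ∨ b)) ∧ ◇b), u
2. ¬◇b, u
3. ¬b, u
Accessibility: uRu
The negation has an open branch (countermodel exists).

Not valid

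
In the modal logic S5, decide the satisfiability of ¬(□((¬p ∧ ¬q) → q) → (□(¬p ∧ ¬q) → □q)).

1. ¬(□((¬p ∧ ¬q) → q) → (□(¬p ∧ ¬q) → □q)), w0
2. □((¬p ∧ ¬q) → q), w0
3. ¬(□(¬p ∧ ¬q) → □q), w0
4. □(¬p ∧ ¬q), w0
5. ¬□q, w0
6. (¬p ∧ ¬q) → q, w0
7. ¬p ∧ ¬q, w0
8. ¬p, w0
9. ¬q, w0
10. ¬(¬p ∧ ¬q), w0
11. q, w0
Accessibility: w0Rw0
Branch closes: q and ¬q both at w0.
All branches of the tableau close; one closing branch shown above.

Unsatisfiable (every branch closes)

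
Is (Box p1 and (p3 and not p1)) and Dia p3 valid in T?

Tableau for the negation not ((Box p1 and (p3 and not p1)) and Dia p3):
1. not ((Box p1 and (p3 and not p1)) and Dia p3), 0
2. not Dia p3, 0
3. not p3, 0
Accessibility: 0R0
The negation has an open branch (countermodel exists).

Not valid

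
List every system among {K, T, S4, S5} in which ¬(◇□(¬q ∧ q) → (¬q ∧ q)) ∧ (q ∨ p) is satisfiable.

K

K-tableau for the formula:
1. ¬(◇□(¬q ∧ q) → (¬q ∧ q)) ∧ (q ∨ p), w0
2. ¬(◇□(¬q ∧ q) → (¬q ∧ q)), w0
3. q ∨ p, w0
4. ◇□(¬q ∧ q), w0
5. ¬(¬q ∧ q), w0
6. p, w0
7. ¬q, w0
8. □(¬q ∧ q), w1
Accessibility: w0Rw1
Complete open branch: satisfiable in K.
T-tableau for the formula:
1. ¬(◇□(¬q ∧ q) → (¬q ∧ q)) ∧ (q ∨ p), w0
2. ¬(◇□(¬q ∧ q) → (¬q ∧ q)), w0
3. q ∨ p, w0
4. ◇□(¬q ∧ q), w0
5. ¬(¬q ∧ q), w0
6. p, w0
7. ¬q, w0
8. □(¬q ∧ q), w1
9. ¬q ∧ q, w1
10. ¬q, w1
11. q, w1
Accessibility: w0Rw0, w0Rw1, w1Rw1
Branch closes: q and ¬q both at w1.
Every branch closes (one shown): unsatisfiable in T, hence also in S4, S5 (every S4/S5-frame is a T-frame).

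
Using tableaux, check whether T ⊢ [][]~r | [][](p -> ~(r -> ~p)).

Not valid

Tableau for the negation ~([][]~r | [][](p -> ~(r -> ~p))):
1. ~([][]~r | [][](p -> ~(r -> ~p))), u
2. ~[][]~r, u
3. ~[][](p -> ~(r -> ~p)), u
4. ~[]~r, v
5. ~[](p -> ~(r -> ~p)), w
6. r, x
7. ~(p -> ~(r -> ~p)), y
8. p, y
9. r -> ~p, y
10. ~r, y
Accessibility: uRu, uRv, uRw, vRv, vRx, wRw, wRy, xRx, yRy
The negation has an open branch (countermodel exists).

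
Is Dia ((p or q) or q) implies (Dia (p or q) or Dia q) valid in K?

Tableau for the negation not (Dia ((p or q) or q) implies (Dia (p or q) or Dia q)):
1. not (Dia ((p or q) or q) implies (Dia (p or q) or Dia q)), 0
2. Dia ((p or q) or q), 0   [neg-implies-rule on 1]
3. not (Dia (p or q) or Dia q), 0   [neg-implies-rule on 1]
4. not Dia (p or q), 0   [neg-or-rule on 3]
5. not Dia q, 0   [neg-or-rule on 3]
6. (p or q) or q, 1   [Dia-rule on 2: fresh world 1, 0R1]
7. not (p or q), 1   [neg-Dia-rule on 4 via 0R1]
8. not p, 1   [neg-or-rule on 7]
9. not q, 1   [neg-or-rule on 7]
10. p or q, 1   [or-rule on 6 (branches; this branch)]
11. q, 1   [or-rule on 10 (branches; this branch)]
Accessibility: 0R1
Branch closes: q and not q both at 1.
Every branch of the negation's tableau closes; the branch above is one of them.

Yes, valid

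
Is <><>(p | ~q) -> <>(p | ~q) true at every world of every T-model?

No, not valid

Tableau for the negation ~(<><>(p | ~q) -> <>(p | ~q)):
1. ~(<><>(p | ~q) -> <>(p | ~q)), 0
2. <><>(p | ~q), 0   [~->-rule on 1]
3. ~<>(p | ~q), 0   [~->-rule on 1]
4. ~(p | ~q), 0   [~<>-rule on 3 via 0R0]
5. ~p, 0   [~|-rule on 4]
6. q, 0   [~|-rule on 4]
7. <>(p | ~q), 1   [<>-rule on 2: fresh world 1, 0R1]
8. ~(p | ~q), 1   [~<>-rule on 3 via 0R1]
9. ~p, 1   [~|-rule on 8]
10. q, 1   [~|-rule on 8]
11. p | ~q, 2   [<>-rule on 7: fresh world 2, 1R2]
12. ~q, 2   [|-rule on 11 (branches; this branch)]
Accessibility: 0R0, 0R1, 1R1, 1R2, 2R2
The negation has an open branch (countermodel exists).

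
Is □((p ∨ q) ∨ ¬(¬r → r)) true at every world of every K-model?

Tableau for the negation ¬□((p ∨ q) ∨ ¬(¬r → r)):
1. ¬□((p ∨ q) ∨ ¬(¬r → r)), u
2. ¬((p ∨ q) ∨ ¬(¬r → r)), v   [¬□-rule on 1: fresh world v, uRv]
3. ¬(p ∨ q), v   [¬∨-rule on 2]
4. ¬r → r, v   [¬∨-rule on 2]
5. ¬p, v   [¬∨-rule on 3]
6. ¬q, v   [¬∨-rule on 3]
7. r, v   [→-rule on 4 (branches; this branch)]
Accessibility: uRv
The negation has an open branch (countermodel exists).

Invalid (countermodel exists)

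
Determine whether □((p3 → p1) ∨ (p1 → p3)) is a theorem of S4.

Tableau for the negation ¬□((p3 → p1) ∨ (p1 → p3)):
1. ¬□((p3 → p1) ∨ (p1 → p3)), w0
2. ¬((p3 → p1) ∨ (p1 → p3)), w1   [¬□-rule on 1: fresh world w1, w0Rw1]
3. ¬(p3 → p1), w1   [¬∨-rule on 2]
4. ¬(p1 → p3), w1   [¬∨-rule on 2]
5. p3, w1   [¬→-rule on 3]
6. ¬p1, w1   [¬→-rule on 3]
7. p1, w1   [¬→-rule on 4]
8. ¬p3, w1   [¬→-rule on 4]
Accessibility: w0Rw0, w0Rw1, w1Rw1
Branch closes: p1 and ¬p1 both at w1.
All branches of the negation close; one closing branch shown above.

Valid in S4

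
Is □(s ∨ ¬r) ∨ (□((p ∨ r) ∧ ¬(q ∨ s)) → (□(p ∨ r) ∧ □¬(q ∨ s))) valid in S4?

Tableau for the negation ¬(□(s ∨ ¬r) ∨ (□((p ∨ r) ∧ ¬(q ∨ s)) → (□(p ∨ r) ∧ □¬(q ∨ s)))):
1. ¬(□(s ∨ ¬r) ∨ (□((p ∨ r) ∧ ¬(q ∨ s)) → (□(p ∨ r) ∧ □¬(q ∨ s)))), 0
2. ¬□(s ∨ ¬r), 0
3. ¬(□((p ∨ r) ∧ ¬(q ∨ s)) → (□(p ∨ r) ∧ □¬(q ∨ s))), 0
4. □((p ∨ r) ∧ ¬(q ∨ s)), 0
5. ¬(□(p ∨ r) ∧ □¬(q ∨ s)), 0
6. (p ∨ r) ∧ ¬(q ∨ s), 0
7. p ∨ r, 0
8. ¬(q ∨ s), 0
9. ¬q, 0
10. ¬s, 0
11. ¬□(p ∨ r), 0
12. r, 0
13. ¬(s ∨ ¬r), 1
14. ¬s, 1
15. r, 1
16. (p ∨ r) ∧ ¬(q ∨ s), 1
17. p ∨ r, 1
18. ¬(q ∨ s), 1
19. ¬q, 1
20. ¬(p ∨ r), 2
21. ¬p, 2
22. ¬r, 2
23. (p ∨ r) ∧ ¬(q ∨ s), 2
24. p ∨ r, 2
25. ¬(q ∨ s), 2
26. ¬q, 2
27. ¬s, 2
28. r, 2
Accessibility: 0R0, 0R1, 0R2, 1R1, 2R2
Branch closes: r and ¬r both at 2.
All branches of the negation close; one closing branch shown above.

Yes, valid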